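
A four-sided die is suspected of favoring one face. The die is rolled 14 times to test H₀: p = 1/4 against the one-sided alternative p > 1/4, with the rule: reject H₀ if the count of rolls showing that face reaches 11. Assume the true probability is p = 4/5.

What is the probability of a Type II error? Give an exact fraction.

β = P(fail to reject H₀ | Ha true) = P(K ≤ 10 | p = 4/5), K ~ Binomial(14, 4/5).
Equivalently, β = 1 − P(K ≥ 11) = 1842102761/6103515625.

1842102761/6103515625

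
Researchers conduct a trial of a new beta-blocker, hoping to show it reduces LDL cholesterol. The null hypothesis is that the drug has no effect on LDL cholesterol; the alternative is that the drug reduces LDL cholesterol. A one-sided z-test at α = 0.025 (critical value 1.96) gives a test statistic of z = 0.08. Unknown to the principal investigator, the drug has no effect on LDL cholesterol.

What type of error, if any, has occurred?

Neither — the decision is correct.

Since z = 0.08 ≤ z* = 1.96, H₀ is not rejected.
H₀ is true (actually the drug has no effect on LDL cholesterol).
The decision matches the true state — no error.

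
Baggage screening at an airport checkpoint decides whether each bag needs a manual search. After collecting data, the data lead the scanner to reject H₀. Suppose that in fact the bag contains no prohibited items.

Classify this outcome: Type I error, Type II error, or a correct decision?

The conventional null hypothesis here is that the bag contains no prohibited items.
H₀ was rejected, but H₀ is actually true.
Rejecting a true null hypothesis is a Type I error (false positive).

Type I error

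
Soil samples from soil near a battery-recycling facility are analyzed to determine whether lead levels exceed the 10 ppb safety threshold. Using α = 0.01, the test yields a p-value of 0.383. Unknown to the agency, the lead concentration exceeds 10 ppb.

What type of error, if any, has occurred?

The conventional null hypothesis is that the lead concentration is at or below 10 ppb (safe).
Since p = 0.383 ≥ α = 0.01, H₀ is not rejected.
H₀ is false (actually the lead concentration exceeds 10 ppb).
Failing to reject a false H₀ is a Type II error.

Type II error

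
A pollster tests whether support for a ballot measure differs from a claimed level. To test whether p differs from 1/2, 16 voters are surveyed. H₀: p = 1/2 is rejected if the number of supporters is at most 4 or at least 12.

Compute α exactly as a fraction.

2517/32768

Under H₀, K ~ Binomial(16, 1/2); α is the probability of landing in either tail, P(K ≤ 4) + P(K ≥ 12).
By symmetry, α = 2·P(K ≤ 4) = 2·(1 + 16 + 120 + 560 + 1820)/65536 = 5034/65536 = 2517/32768.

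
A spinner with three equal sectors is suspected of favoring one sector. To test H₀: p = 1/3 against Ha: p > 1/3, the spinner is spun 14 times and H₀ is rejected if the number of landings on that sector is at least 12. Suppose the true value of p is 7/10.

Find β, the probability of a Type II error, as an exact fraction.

41958212136219/50000000000000

β = P(fail to reject H₀ | Ha true) = P(S ≤ 11 | p = 7/10), S ~ Binomial(14, 7/10).
Adding the binomial probabilities P(S=0)+…+P(S=11) at p = 7/10 gives 41958212136219/50000000000000.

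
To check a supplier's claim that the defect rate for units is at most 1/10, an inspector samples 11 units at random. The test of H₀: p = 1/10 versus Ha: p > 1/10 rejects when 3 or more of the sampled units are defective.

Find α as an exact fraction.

α = P(reject H₀ | H₀ true) = P(S ≥ 3 | p = 1/10), S ~ Binomial(11, 1/10).
α = 1 − P(S ≤ 2) = 1 − 18208762983/20000000000 = 1791237017/20000000000.

1791237017/20000000000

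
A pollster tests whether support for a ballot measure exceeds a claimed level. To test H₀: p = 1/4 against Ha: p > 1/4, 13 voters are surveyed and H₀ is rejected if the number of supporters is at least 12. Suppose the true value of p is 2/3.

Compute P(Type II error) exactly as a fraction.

510961/531441

A Type II error is failing to reject when Ha holds: with p = 2/3, β = P(K ≤ 11).
Adding the binomial probabilities P(K=0)+…+P(K=11) at p = 2/3 gives 510961/531441.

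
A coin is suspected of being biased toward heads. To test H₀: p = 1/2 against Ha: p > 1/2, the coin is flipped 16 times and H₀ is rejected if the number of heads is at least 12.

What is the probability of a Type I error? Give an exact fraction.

α = P(reject H₀ | H₀ true) = P(K ≥ 12 | p = 1/2), with K ~ Binomial(16, 1/2).
Summing the upper tail: (1820 + 560 + 120 + 16 + 1) / 2^16 = 2517/65536.

2517/65536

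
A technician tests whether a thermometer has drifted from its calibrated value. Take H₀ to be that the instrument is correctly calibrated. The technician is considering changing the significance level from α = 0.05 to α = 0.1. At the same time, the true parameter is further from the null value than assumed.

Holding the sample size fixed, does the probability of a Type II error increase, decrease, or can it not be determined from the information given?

Relaxing α lowers the evidence threshold; under Ha, outcomes that previously fell short now trigger rejection. The further the true parameter sits from the null value, the more of the Ha sampling distribution falls in the rejection region. Both changes push β in the same direction.

It decreases.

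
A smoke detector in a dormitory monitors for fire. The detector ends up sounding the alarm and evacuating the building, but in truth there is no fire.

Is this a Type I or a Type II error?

Type I error

The null hypothesis here is that there is no fire.
'Sounding the alarm and evacuating the building' corresponds to rejecting H₀.
H₀ was rejected but H₀ is true — a Type I error (false positive).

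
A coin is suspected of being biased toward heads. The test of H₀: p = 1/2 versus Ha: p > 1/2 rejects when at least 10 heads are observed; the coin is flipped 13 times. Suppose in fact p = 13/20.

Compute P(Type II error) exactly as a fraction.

739046497348117/1024000000000000

Under the alternative p = 13/20, X ~ Binomial(13, 13/20); β is the probability the test does not reject, P(X < 10).
Summing C(13,j)·(13/20)^j·(7/20)^{13-j} for j = 0..9 gives 739046497348117/1024000000000000.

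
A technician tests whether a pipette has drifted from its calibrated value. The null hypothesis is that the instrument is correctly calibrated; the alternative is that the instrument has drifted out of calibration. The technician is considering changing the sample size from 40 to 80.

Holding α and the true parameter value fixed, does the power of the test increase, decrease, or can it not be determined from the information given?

A larger sample reduces the standard error, pulling the sampling distribution under Ha further from the non-rejection region.
Since power = 1 − β and β decreases, power increases.

It increases.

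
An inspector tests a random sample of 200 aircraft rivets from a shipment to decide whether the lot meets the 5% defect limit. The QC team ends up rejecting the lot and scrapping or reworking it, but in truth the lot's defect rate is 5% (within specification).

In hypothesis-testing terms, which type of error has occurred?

The null hypothesis here is that the lot's defect rate is 5% (within specification).
'Rejecting the lot and scrapping or reworking it' corresponds to rejecting H₀.
H₀ was rejected but H₀ is true — a Type I error (false positive).

Type I error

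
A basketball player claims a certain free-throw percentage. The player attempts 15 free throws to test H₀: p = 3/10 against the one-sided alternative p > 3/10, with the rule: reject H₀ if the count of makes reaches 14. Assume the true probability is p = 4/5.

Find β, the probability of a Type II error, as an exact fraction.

25417304461/30517578125

A Type II error is failing to reject when Ha holds: with p = 4/5, β = P(Y ≤ 13).
Adding the binomial probabilities P(Y=0)+…+P(Y=13) at p = 4/5 gives 25417304461/30517578125.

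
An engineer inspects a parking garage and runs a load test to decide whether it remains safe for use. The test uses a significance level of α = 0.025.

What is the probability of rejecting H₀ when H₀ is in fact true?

0.025

The significance level α is, by definition, the probability of a Type I error — P(reject H₀ | H₀ true).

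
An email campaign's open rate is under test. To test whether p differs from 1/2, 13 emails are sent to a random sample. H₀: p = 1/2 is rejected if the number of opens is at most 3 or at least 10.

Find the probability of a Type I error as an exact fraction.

The significance level is the null-hypothesis probability of the rejection region {≤3} ∪ {≥10}.
By symmetry, α = 2·P(S ≤ 3) = 2·(1 + 13 + 78 + 286)/8192 = 756/8192 = 189/2048.

189/2048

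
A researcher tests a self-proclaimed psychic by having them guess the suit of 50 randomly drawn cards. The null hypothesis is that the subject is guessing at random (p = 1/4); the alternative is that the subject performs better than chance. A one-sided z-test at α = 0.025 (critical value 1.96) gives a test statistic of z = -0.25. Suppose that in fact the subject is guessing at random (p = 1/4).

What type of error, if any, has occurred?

Since z = -0.25 ≤ z* = 1.96, H₀ is not rejected.
H₀ is true (actually the subject is guessing at random (p = 1/4)).
The decision matches the true state — no error.

No error (correct decision).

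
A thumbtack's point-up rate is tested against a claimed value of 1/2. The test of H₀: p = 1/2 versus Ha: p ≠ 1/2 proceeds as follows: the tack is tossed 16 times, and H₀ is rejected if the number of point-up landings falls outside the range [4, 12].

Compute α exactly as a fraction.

Under H₀, S ~ Binomial(16, 1/2); α is the probability of landing in either tail, P(S ≤ 3) + P(S ≥ 13).
By symmetry, α = 2·P(S ≤ 3) = 2·(1 + 16 + 120 + 560)/65536 = 1394/65536 = 697/32768.

697/32768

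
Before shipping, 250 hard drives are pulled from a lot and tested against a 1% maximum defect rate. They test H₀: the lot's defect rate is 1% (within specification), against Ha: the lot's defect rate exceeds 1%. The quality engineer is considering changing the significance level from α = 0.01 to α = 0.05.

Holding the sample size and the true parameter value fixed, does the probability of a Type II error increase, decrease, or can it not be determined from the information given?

It decreases.

Relaxing α lowers the evidence threshold; under Ha, outcomes that previously fell short now trigger rejection.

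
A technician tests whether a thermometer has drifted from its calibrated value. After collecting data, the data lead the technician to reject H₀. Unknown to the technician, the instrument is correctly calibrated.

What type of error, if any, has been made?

The conventional null hypothesis here is that the instrument is correctly calibrated.
H₀ was rejected, but H₀ is actually true.
Rejecting a true null hypothesis is a Type I error (false positive).

Type I error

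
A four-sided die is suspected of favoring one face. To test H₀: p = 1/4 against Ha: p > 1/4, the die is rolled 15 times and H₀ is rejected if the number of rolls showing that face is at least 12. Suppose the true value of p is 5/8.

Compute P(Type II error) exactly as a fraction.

β = P(fail to reject H₀ | Ha true) = P(K ≤ 11 | p = 5/8), K ~ Binomial(15, 5/8).
Adding the binomial probabilities P(K=0)+…+P(K=11) at p = 5/8 gives 7681591069083/8796093022208.

7681591069083/8796093022208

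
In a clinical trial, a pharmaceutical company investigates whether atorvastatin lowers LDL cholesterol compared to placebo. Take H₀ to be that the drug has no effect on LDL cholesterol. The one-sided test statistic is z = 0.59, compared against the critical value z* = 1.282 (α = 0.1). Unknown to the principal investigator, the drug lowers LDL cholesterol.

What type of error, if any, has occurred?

Since z = 0.59 ≤ z* = 1.282, H₀ is not rejected.
H₀ is false (actually the drug lowers LDL cholesterol).
Failing to reject a false H₀ is a Type II error.

Type II error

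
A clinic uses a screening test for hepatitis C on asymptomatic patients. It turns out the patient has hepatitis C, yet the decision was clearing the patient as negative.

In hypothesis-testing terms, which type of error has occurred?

Type II error

The null hypothesis here is that the patient does not have hepatitis C.
'Clearing the patient as negative' corresponds to failing to reject H₀.
H₀ was not rejected but H₀ is false — a Type II error (false negative).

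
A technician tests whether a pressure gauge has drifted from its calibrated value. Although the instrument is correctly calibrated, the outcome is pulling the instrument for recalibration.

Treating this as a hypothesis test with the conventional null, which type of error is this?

The null hypothesis here is that the instrument is correctly calibrated.
'Pulling the instrument for recalibration' corresponds to rejecting H₀.
H₀ was rejected but H₀ is true — a Type I error (false positive).

Type I error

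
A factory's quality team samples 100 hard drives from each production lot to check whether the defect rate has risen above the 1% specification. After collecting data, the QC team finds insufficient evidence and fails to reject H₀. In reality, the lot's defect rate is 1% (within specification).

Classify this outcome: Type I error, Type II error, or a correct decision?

No error (correct decision).

The conventional null hypothesis here is that the lot's defect rate is 1% (within specification).
The test retained a true H₀ — the decision matches the true state.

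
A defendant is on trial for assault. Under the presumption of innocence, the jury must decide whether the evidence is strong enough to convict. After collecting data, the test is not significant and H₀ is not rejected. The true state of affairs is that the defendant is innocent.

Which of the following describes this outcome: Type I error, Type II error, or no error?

The conventional null hypothesis here is that the defendant is innocent.
The test retained a true H₀ — the decision matches the true state.

Neither — the decision is correct.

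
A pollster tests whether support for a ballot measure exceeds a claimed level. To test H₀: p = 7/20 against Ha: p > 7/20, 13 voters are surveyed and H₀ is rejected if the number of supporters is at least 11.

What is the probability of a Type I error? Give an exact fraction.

14250593836801/40960000000000000

The Type I error probability is α = P(K ≥ 11) computed under H₀, where K ~ Binomial(13, 7/20).
Adding the binomial terms for j = 11 through 13 with p = 7/20 yields 14250593836801/40960000000000000.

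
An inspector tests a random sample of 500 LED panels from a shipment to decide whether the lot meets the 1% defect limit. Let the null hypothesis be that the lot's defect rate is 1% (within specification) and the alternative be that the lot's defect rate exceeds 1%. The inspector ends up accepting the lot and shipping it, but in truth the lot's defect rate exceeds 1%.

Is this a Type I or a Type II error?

Type II error

'Accepting the lot and shipping it' corresponds to failing to reject H₀.
H₀ was not rejected but H₀ is false — a Type II error (false negative).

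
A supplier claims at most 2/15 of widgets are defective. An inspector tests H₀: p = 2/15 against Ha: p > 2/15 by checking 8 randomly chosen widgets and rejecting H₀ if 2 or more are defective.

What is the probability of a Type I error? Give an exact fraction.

The significance level is the probability, assuming p = 2/15, of seeing 2 or more defectives in 8 draws.
Via the complement, α = 1 − Σ_{j=0}^{1} C(8,j)(2/15)^j(13/15)^{8-j} = 743183632/2562890625.

743183632/2562890625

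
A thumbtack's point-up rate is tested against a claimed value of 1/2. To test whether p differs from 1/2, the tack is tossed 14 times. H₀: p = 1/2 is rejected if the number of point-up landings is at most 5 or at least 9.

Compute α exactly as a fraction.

3473/8192

α = P(Y ≤ 5 or Y ≥ 9 | p = 1/2), Y ~ Binomial(14, 1/2).
By symmetry, α = 2·P(Y ≤ 5) = 2·(1 + 14 + 91 + 364 + 1001 + 2002)/16384 = 6946/16384 = 3473/8192.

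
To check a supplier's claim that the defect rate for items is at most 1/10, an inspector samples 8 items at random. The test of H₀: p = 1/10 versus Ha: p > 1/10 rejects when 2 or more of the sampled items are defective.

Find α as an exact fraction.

18689527/100000000

The significance level is the probability, assuming p = 1/10, of seeing 2 or more defectives in 8 draws.
Computing the lower-tail complement: 1 − 81310473/100000000 = 18689527/100000000.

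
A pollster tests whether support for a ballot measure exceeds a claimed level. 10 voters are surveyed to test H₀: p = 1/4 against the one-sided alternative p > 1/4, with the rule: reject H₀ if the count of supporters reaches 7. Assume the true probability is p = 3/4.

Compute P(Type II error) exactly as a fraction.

A Type II error is failing to reject when Ha holds: with p = 3/4, β = P(S ≤ 6).
Equivalently, β = 1 − P(S ≥ 7) = 58753/262144.

58753/262144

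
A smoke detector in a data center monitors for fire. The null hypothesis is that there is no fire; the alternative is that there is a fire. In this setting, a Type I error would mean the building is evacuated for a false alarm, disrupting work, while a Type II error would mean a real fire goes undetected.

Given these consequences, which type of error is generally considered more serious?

The Type II consequence (a real fire goes undetected) is more severe than the Type I consequence (the building is evacuated for a false alarm, disrupting work).

Type II error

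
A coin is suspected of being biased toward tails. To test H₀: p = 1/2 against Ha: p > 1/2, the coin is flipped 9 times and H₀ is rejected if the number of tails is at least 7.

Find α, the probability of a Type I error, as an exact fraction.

23/256

α = P(reject H₀ | H₀ true) = P(K ≥ 7 | p = 1/2), with K ~ Binomial(9, 1/2).
Summing the upper tail: (36 + 9 + 1) / 2^9 = 46/512 = 23/256.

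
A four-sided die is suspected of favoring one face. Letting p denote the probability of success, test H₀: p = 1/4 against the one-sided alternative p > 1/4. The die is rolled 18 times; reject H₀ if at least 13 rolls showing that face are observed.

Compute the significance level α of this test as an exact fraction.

The Type I error probability is α = P(Y ≥ 13) computed under H₀, where Y ~ Binomial(18, 1/4).
Summing C(18,j)(1/4)^j(3/4)^{18−j} for j = 13,…,18 gives 588337/17179869184.

588337/17179869184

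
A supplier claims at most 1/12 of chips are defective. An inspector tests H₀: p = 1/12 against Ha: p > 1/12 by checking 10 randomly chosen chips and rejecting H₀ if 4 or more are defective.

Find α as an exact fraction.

34654379/5159780352

α = P(reject H₀ | H₀ true) = P(S ≥ 4 | p = 1/12), S ~ Binomial(10, 1/12).
Computing the lower-tail complement: 1 − 5125125973/5159780352 = 34654379/5159780352.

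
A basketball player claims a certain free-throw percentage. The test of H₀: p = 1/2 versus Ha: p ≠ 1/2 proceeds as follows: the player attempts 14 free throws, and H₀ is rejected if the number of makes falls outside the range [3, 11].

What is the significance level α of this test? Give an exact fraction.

α = P(Y ≤ 2 or Y ≥ 12 | p = 1/2), Y ~ Binomial(14, 1/2).
The two tails are symmetric, so α = 2·(1 + 14 + 91)/2^14 = 212/16384 = 53/4096.

53/4096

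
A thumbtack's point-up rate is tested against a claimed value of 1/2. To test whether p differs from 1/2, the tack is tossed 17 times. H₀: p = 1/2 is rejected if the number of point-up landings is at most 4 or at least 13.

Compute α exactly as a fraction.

1607/32768

Under H₀, Y ~ Binomial(17, 1/2); α is the probability of landing in either tail, P(Y ≤ 4) + P(Y ≥ 13).
By symmetry, α = 2·P(Y ≤ 4) = 2·(1 + 17 + 136 + 680 + 2380)/131072 = 6428/131072 = 1607/32768.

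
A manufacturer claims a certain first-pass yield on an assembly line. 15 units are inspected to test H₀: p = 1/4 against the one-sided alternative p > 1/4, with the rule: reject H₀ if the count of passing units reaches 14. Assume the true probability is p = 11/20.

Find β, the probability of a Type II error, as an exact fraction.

β = P(fail to reject H₀ | Ha true) = P(K ≤ 13 | p = 11/20), K ~ Binomial(15, 11/20).
Summing C(15,j)·(11/20)^j·(9/20)^{15-j} for j = 0..13 gives 16356278262148423407/16384000000000000000.

16356278262148423407/16384000000000000000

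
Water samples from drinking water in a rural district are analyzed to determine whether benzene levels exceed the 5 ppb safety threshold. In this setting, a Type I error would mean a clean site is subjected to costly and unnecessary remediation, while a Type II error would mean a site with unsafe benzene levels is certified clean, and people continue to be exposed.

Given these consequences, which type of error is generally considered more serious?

The Type II consequence (a site with unsafe benzene levels is certified clean, and people continue to be exposed) is more severe than the Type I consequence (a clean site is subjected to costly and unnecessary remediation).

Type II error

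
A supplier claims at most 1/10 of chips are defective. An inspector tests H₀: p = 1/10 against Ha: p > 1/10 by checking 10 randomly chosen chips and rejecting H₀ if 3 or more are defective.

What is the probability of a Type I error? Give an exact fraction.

87738533/1250000000

α = P(reject H₀ | H₀ true) = P(S ≥ 3 | p = 1/10), S ~ Binomial(10, 1/10).
α = 1 − P(S ≤ 2) = 1 − 1162261467/1250000000 = 87738533/1250000000.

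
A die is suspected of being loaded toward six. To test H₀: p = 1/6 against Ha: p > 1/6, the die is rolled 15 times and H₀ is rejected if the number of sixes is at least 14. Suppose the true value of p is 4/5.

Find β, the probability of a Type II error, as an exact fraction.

25417304461/30517578125

Under the alternative p = 4/5, Y ~ Binomial(15, 4/5); β is the probability the test does not reject, P(Y < 14).
Summing C(15,j)·(4/5)^j·(1/5)^{15-j} for j = 0..13 gives 25417304461/30517578125.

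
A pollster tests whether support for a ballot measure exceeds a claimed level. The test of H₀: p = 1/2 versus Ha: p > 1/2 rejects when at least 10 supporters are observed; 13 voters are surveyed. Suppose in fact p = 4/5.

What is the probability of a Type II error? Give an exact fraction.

61688401/244140625

Under the alternative p = 4/5, S ~ Binomial(13, 4/5); β is the probability the test does not reject, P(S < 10).
Summing C(13,j)·(4/5)^j·(1/5)^{13-j} for j = 0..9 gives 61688401/244140625.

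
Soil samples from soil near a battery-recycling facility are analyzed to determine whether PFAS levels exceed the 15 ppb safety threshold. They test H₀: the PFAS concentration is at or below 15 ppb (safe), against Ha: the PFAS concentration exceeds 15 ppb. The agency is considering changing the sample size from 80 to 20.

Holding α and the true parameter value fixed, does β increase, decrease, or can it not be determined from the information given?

It increases.

With less data the test statistic is noisier; under Ha, more outcomes land inside the acceptance region.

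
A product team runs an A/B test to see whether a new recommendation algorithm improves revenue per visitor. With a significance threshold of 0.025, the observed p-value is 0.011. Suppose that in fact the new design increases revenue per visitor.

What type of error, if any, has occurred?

The conventional null hypothesis is that the new design has no effect on revenue per visitor.
Since p = 0.011 < α = 0.025, H₀ is rejected.
H₀ is false (actually the new design increases revenue per visitor).
The decision matches the true state — no error.

No error — this is a correct decision.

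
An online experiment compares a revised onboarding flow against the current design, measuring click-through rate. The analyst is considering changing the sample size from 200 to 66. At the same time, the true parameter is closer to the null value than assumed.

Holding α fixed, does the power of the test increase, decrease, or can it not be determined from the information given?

It decreases.

With less data the test statistic is noisier; under Ha, more outcomes land inside the acceptance region. When the true parameter is near the null value, the test has a harder time distinguishing Ha from H₀. Both changes push β in the same direction.
Since power = 1 − β and β increases, power decreases.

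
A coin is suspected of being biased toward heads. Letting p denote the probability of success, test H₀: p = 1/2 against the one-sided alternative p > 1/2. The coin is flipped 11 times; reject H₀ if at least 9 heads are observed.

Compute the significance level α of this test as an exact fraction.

67/2048

α = P(reject H₀ | H₀ true) = P(Y ≥ 9 | p = 1/2), with Y ~ Binomial(11, 1/2).
Summing the upper tail: (55 + 11 + 1) / 2^11 = 67/2048.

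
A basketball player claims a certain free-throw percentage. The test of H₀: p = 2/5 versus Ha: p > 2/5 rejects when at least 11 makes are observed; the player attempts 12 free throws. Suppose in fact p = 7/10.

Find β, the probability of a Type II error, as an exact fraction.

914974950051/1000000000000

Under the alternative p = 7/10, K ~ Binomial(12, 7/10); β is the probability the test does not reject, P(K < 11).
Equivalently, β = 1 − P(K ≥ 11) = 914974950051/1000000000000.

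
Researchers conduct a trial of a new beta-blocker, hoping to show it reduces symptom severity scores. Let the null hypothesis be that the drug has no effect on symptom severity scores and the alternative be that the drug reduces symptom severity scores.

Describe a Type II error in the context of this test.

A Type II error would mean concluding that the drug has no effect on symptom severity scores (or at least failing to establish that the drug reduces symptom severity scores) when in fact the drug reduces symptom severity scores.

A Type II error is failing to reject H₀ when H₀ is false.
Here that means concluding there is insufficient evidence that the drug works when actually the drug reduces symptom severity scores.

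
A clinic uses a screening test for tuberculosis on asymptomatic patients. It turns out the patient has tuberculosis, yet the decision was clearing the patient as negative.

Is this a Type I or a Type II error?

Type II error

The null hypothesis here is that the patient does not have tuberculosis.
'Clearing the patient as negative' corresponds to failing to reject H₀.
H₀ was not rejected but H₀ is false — a Type II error (false negative).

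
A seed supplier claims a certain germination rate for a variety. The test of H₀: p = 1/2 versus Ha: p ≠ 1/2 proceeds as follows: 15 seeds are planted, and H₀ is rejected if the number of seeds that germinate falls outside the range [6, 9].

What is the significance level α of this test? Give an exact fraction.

309/1024

The significance level is the null-hypothesis probability of the rejection region {≤5} ∪ {≥10}.
The two tails are symmetric, so α = 2·(1 + 15 + 105 + 455 + 1365 + 3003)/2^15 = 9888/32768 = 309/1024.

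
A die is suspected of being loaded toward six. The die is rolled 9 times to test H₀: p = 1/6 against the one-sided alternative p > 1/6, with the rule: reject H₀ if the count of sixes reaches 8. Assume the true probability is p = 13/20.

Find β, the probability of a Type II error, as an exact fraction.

Under the alternative p = 13/20, X ~ Binomial(9, 13/20); β is the probability the test does not reject, P(X < 8).
Equivalently, β = 1 − P(X ≥ 8) = 112501116301/128000000000.

112501116301/128000000000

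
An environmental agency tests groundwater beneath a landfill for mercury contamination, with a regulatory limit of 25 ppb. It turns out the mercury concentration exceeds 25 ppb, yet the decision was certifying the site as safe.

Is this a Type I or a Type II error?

The null hypothesis here is that the mercury concentration is at or below 25 ppb (safe).
'Certifying the site as safe' corresponds to failing to reject H₀.
H₀ was not rejected but H₀ is false — a Type II error (false negative).

Type II error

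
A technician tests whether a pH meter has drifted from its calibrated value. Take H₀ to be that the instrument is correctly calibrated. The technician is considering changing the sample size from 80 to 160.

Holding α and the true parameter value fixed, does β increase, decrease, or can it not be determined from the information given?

A larger sample reduces the standard error, pulling the sampling distribution under Ha further from the non-rejection region.

It decreases.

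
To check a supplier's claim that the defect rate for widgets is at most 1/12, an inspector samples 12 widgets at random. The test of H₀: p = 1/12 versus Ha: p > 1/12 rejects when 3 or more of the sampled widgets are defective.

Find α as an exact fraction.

The significance level is the probability, assuming p = 1/12, of seeing 3 or more defectives in 12 draws.
Computing the lower-tail complement: 1 − 8274038447719/8916100448256 = 642062000537/8916100448256.

642062000537/8916100448256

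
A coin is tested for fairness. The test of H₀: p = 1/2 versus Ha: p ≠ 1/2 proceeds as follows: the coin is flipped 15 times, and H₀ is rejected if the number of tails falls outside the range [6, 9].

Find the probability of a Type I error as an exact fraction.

309/1024

The significance level is the null-hypothesis probability of the rejection region {≤5} ∪ {≥10}.
Each tail has probability (1 + 15 + 105 + 455 + 1365 + 3003)/32768; doubling gives α = 9888/32768 = 309/1024.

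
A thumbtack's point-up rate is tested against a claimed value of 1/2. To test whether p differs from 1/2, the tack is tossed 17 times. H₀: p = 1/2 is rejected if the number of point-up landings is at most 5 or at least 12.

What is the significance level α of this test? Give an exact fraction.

4701/32768

α = P(S ≤ 5 or S ≥ 12 | p = 1/2), S ~ Binomial(17, 1/2).
Each tail has probability (1 + 17 + 136 + 680 + 2380 + 6188)/131072; doubling gives α = 18804/131072 = 4701/32768.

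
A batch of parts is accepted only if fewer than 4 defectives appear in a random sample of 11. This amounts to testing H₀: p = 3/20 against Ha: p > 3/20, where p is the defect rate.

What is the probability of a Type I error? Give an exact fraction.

α = P(reject H₀ | H₀ true) = P(Y ≥ 4 | p = 3/20), Y ~ Binomial(11, 3/20).
α = 1 − P(Y ≤ 3) = 1 − 4764442332203/5120000000000 = 355557667797/5120000000000.

355557667797/5120000000000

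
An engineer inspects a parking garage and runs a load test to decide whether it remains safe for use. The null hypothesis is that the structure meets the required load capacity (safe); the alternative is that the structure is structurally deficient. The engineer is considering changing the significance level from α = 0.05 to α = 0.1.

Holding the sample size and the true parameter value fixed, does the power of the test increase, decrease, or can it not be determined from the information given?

A larger α widens the rejection region, so when the alternative is true more outcomes lead to rejection — failing to reject becomes less likely.
Since power = 1 − β and β decreases, power increases.

It increases.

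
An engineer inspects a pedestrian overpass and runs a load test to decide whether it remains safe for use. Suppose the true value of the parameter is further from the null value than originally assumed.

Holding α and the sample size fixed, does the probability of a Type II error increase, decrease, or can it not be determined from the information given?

A bigger departure from H₀ is easier for the test to detect, so it fails to reject less often.

It decreases.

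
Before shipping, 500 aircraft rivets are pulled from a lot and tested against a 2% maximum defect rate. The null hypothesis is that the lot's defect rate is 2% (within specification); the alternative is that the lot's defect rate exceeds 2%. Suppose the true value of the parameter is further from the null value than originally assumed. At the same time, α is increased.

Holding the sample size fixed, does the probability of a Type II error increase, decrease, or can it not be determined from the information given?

It decreases.

A larger true effect moves the Ha sampling distribution further from the H₀ critical value, making rejection more likely when Ha is true. With a larger α the critical value moves toward the center, so more of the Ha sampling distribution lies in the rejection region. Both changes push β in the same direction.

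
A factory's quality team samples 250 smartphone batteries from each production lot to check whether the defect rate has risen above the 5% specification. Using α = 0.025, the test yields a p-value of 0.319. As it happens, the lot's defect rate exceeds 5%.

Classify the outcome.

Type II error

The conventional null hypothesis is that the lot's defect rate is 5% (within specification).
Since p = 0.319 ≥ α = 0.025, H₀ is not rejected.
H₀ is false (actually the lot's defect rate exceeds 5%).
Failing to reject a false H₀ is a Type II error.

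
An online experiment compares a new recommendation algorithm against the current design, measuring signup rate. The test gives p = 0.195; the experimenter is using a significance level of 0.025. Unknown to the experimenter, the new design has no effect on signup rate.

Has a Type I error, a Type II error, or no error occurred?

No error (correct decision).

The conventional null hypothesis is that the new design has no effect on signup rate.
Since p = 0.195 ≥ α = 0.025, H₀ is not rejected.
H₀ is true (actually the new design has no effect on signup rate).
The decision matches the true state — no error.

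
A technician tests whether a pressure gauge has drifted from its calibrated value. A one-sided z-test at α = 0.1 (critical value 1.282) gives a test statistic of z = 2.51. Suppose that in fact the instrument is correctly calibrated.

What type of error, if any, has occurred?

Type I error

The conventional null hypothesis is that the instrument is correctly calibrated.
Since z = 2.51 > z* = 1.282, H₀ is rejected.
H₀ is true (actually the instrument is correctly calibrated).
Rejecting a true H₀ is a Type I error.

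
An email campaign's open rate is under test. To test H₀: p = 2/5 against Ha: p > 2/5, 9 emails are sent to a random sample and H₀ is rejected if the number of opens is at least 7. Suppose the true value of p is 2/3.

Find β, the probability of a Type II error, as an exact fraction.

12259/19683

A Type II error is failing to reject when Ha holds: with p = 2/3, β = P(Y ≤ 6).
Adding the binomial probabilities P(Y=0)+…+P(Y=6) at p = 2/3 gives 12259/19683.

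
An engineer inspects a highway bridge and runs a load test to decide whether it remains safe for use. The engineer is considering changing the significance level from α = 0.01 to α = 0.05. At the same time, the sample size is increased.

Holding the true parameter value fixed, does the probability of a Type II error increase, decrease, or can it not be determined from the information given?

It decreases.

Relaxing α lowers the evidence threshold; under Ha, outcomes that previously fell short now trigger rejection. More data shrinks sampling variability; the test statistic under Ha concentrates further from the null value, making rejection more likely. Both changes push β in the same direction.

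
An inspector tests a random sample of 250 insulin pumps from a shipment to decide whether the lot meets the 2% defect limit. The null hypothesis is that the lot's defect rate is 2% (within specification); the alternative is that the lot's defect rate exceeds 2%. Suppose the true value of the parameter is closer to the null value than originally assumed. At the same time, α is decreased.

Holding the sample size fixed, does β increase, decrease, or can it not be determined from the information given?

It increases.

A smaller true effect puts the Ha sampling distribution closer to H₀, so more of it falls in the non-rejection region. Lowering α raises the bar for rejection; under Ha, the test now fails to reject on outcomes it previously would have rejected. Both changes push β in the same direction.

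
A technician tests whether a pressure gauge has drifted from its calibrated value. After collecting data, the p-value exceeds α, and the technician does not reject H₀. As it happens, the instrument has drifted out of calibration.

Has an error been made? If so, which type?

The conventional null hypothesis here is that the instrument is correctly calibrated.
H₀ was not rejected, but H₀ is actually false.
Failing to reject a false null hypothesis is a Type II error (false negative).

Type II error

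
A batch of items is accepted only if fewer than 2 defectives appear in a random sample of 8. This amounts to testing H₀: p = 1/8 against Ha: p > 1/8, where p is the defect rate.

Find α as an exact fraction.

Under H₀, Y ~ Binomial(8, 1/8); the Type I error rate is P(Y ≥ 2).
Computing the lower-tail complement: 1 − 12353145/16777216 = 4424071/16777216.

4424071/16777216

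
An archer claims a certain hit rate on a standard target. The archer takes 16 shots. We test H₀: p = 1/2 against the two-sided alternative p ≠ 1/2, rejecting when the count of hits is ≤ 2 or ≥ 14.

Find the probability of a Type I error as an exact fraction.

Under H₀, S ~ Binomial(16, 1/2); α is the probability of landing in either tail, P(S ≤ 2) + P(S ≥ 14).
The two tails are symmetric, so α = 2·(1 + 16 + 120)/2^16 = 274/65536 = 137/32768.

137/32768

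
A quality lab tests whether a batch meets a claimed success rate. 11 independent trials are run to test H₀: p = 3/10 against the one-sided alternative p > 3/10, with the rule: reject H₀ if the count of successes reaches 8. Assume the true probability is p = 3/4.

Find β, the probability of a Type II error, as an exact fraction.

150311/524288

Under the alternative p = 3/4, Y ~ Binomial(11, 3/4); β is the probability the test does not reject, P(Y < 8).
Equivalently, β = 1 − P(Y ≥ 8) = 150311/524288.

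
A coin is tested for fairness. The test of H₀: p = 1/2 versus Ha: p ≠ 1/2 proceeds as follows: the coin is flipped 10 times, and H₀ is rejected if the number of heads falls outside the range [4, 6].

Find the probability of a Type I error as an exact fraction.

The significance level is the null-hypothesis probability of the rejection region {≤3} ∪ {≥7}.
By symmetry, α = 2·P(X ≤ 3) = 2·(1 + 10 + 45 + 120)/1024 = 352/1024 = 11/32.

11/32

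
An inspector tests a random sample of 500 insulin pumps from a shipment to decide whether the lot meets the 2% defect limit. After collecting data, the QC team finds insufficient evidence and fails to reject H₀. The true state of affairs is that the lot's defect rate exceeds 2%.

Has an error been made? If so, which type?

Type II error

The conventional null hypothesis here is that the lot's defect rate is 2% (within specification).
H₀ was not rejected, but H₀ is actually false.
Failing to reject a false null hypothesis is a Type II error (false negative).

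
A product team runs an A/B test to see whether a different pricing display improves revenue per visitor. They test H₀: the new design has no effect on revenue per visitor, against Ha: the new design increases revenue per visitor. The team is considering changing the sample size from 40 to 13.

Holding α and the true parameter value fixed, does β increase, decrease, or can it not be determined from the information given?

Reducing n widens both sampling distributions, so the test has less ability to distinguish Ha from H₀.

It increases.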